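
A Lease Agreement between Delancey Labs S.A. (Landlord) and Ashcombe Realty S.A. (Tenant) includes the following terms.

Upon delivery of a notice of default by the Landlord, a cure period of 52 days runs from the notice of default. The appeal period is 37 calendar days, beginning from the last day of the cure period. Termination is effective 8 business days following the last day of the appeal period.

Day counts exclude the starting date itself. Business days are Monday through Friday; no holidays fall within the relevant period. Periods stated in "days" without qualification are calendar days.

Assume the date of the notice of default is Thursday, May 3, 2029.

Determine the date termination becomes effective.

The last day of the cure period: May 3, 2029 + 52 days = Jun 24, 2029.
The last day of the appeal period: 37 calendar days after Jun 24, 2029 is Jul 31, 2029.
The date termination becomes effective: 8 business days after Tuesday, Jul 31, 2029, skipping weekends — Aug 1, Aug 2, Aug 3, Aug 6, Aug 7, Aug 8, Aug 9, Aug 10 — lands on Friday, Aug 10, 2029.

Aug 10, 2029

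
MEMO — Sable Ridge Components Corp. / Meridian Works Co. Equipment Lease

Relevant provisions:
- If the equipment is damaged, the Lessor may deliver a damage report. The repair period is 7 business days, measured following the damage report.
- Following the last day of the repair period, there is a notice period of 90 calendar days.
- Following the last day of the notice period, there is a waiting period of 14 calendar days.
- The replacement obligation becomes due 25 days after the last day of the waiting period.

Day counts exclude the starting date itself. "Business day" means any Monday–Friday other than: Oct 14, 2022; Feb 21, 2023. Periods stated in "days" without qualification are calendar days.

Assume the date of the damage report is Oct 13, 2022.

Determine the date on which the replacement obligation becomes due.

Mar 3, 2023

The last day of the repair period: 7 business days after Thursday, Oct 13, 2022, skipping weekends and the listed holiday on Oct 14 — Oct 17, Oct 18, Oct 19, Oct 20, Oct 21, Oct 24, Oct 25 — lands on Tuesday, Oct 25, 2022.
The last day of the notice period: Oct 25, 2022 + 90 days = Jan 23, 2023.
The last day of the waiting period: 14 calendar days after Jan 23, 2023 is Feb 6, 2023.
The date on which the replacement obligation becomes due: 25 calendar days after Feb 6, 2023 is Mar 3, 2023.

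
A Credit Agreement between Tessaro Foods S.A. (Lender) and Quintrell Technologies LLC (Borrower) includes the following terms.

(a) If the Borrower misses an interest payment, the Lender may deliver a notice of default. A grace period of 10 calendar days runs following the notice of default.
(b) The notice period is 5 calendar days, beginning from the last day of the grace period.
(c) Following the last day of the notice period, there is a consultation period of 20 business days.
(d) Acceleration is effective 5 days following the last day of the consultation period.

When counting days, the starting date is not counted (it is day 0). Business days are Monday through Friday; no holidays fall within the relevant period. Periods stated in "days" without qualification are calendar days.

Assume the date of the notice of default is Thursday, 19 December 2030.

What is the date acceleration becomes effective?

5 February 2031

The last day of the grace period: 10 calendar days after 19 December 2030 is 29 December 2030.
Adding 5 calendar days to 29 December 2030 gives 3 January 2031, which is the last day of the notice period.
The last day of the consultation period: counting 20 business days from Friday, 3 January 2031 (Jan 6, Jan 7, Jan 8, Jan 9, …, Jan 29, Jan 30, Jan 31, skipping weekends) reaches Friday, 31 January 2031.
The date acceleration becomes effective: 5 calendar days after 31 January 2031 is 5 February 2031.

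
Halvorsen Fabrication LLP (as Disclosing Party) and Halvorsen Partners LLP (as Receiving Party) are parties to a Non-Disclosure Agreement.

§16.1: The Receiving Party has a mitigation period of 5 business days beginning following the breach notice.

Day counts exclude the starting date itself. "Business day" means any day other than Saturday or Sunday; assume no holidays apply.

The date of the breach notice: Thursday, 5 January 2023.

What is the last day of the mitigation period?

12 January 2023

The last day of the mitigation period: 5 business days after Thursday, 5 January 2023, skipping weekends — Jan 6, Jan 9, Jan 10, Jan 11, Jan 12 — lands on Thursday, 12 January 2023.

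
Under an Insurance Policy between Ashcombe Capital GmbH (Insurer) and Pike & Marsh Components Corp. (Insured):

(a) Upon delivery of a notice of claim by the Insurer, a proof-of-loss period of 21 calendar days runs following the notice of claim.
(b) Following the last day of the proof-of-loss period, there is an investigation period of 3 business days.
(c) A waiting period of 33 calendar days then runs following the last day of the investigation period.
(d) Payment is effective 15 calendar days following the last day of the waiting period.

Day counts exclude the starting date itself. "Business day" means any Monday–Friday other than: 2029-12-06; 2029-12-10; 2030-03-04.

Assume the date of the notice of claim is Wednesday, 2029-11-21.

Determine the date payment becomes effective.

2030-02-03

The last day of the proof-of-loss period: 21 calendar days after 2029-11-21 is 2029-12-12.
From Wednesday, 2029-12-12, 3 business days (Dec 13, Dec 14, Dec 17, skipping weekends) brings us to Monday, 2029-12-17, which is the last day of the investigation period.
Adding 33 calendar days to 2029-12-17 gives 2030-01-19, which is the last day of the waiting period.
The date payment becomes effective: 2030-01-19 + 15 days = 2030-02-03.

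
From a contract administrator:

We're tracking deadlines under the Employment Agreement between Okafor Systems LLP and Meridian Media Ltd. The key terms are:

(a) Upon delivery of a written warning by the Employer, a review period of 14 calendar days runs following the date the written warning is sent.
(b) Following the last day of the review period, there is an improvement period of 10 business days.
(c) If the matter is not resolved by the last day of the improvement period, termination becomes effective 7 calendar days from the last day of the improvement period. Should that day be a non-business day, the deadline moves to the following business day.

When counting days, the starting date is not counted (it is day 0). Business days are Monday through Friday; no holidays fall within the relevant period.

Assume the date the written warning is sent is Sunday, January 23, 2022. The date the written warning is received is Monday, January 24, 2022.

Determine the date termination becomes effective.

The last day of the review period: January 23, 2022 + 14 days = February 6, 2022.
From Sunday, February 6, 2022, 10 business days (Feb 7, Feb 8, Feb 9, Feb 10, Feb 11, Feb 14, Feb 15, Feb 16, Feb 17, Feb 18, skipping weekends) brings us to Friday, February 18, 2022, which is the last day of the improvement period.
The date termination becomes effective: 7 calendar days after February 18, 2022 is February 25, 2022. February 25, 2022 is a Friday, so no roll-forward applies.

February 25, 2022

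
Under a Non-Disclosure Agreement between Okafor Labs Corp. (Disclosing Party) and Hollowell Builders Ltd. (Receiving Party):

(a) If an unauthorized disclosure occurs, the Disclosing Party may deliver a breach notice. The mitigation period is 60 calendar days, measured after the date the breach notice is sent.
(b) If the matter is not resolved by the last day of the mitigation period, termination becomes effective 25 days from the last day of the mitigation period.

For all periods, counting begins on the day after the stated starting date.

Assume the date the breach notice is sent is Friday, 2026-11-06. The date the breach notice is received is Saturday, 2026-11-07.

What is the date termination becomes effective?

The last day of the mitigation period: 60 calendar days after 2026-11-06 is 2027-01-05.
Adding 25 calendar days to 2027-01-05 gives 2027-01-30, which is the date termination becomes effective.

2027-01-30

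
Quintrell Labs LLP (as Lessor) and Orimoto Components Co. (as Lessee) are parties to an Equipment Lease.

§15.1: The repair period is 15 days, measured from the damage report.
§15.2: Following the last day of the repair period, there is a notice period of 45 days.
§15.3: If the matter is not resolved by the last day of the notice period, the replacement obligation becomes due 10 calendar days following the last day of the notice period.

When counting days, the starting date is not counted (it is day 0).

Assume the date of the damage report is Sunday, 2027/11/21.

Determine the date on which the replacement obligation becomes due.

The last day of the repair period: 2027/11/21 + 15 days = 2027/12/06.
Adding 45 calendar days to 2027/12/06 gives 2028/01/20, which is the last day of the notice period.
The date on which the replacement obligation becomes due: 2028/01/20 + 10 days = 2028/01/30.

2028/01/30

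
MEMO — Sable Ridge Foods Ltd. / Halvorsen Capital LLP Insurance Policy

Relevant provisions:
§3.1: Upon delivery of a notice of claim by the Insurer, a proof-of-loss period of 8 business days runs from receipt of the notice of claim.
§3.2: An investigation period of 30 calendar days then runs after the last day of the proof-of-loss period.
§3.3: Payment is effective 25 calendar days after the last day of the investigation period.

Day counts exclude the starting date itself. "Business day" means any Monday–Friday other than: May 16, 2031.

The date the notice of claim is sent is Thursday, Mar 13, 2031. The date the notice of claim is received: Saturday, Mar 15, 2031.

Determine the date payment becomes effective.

May 20, 2031

The last day of the proof-of-loss period: counting 8 business days from Saturday, Mar 15, 2031 (Mar 17, Mar 18, Mar 19, Mar 20, Mar 21, Mar 24, Mar 25, Mar 26, skipping weekends) reaches Wednesday, Mar 26, 2031.
The last day of the investigation period: 30 calendar days after Mar 26, 2031 is Apr 25, 2031.
The date payment becomes effective: 25 calendar days after Apr 25, 2031 is May 20, 2031.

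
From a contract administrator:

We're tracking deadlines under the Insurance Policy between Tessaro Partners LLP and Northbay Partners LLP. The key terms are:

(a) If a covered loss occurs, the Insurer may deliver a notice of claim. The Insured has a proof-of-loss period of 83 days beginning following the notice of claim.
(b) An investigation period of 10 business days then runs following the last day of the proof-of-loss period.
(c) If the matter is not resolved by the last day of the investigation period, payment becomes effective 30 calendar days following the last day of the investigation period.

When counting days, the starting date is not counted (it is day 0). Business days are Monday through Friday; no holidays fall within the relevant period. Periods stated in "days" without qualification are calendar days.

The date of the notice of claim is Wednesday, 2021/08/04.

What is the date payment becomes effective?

2021/12/09

The last day of the proof-of-loss period: 2021/08/04 + 83 days = 2021/10/26.
The last day of the investigation period: counting 10 business days from Tuesday, 2021/10/26 (Oct 27, Oct 28, Oct 29, Nov 1, Nov 2, Nov 3, Nov 4, Nov 5, Nov 8, Nov 9, skipping weekends) reaches Tuesday, 2021/11/09.
Adding 30 calendar days to 2021/11/09 gives 2021/12/09, which is the date payment becomes effective.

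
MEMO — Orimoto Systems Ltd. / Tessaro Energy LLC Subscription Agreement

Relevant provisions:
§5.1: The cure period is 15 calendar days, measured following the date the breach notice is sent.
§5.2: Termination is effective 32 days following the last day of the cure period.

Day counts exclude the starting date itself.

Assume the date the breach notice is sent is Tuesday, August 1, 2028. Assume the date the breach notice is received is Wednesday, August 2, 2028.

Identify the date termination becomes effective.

The last day of the cure period: 15 calendar days after August 1, 2028 is August 16, 2028.
Adding 32 calendar days to August 16, 2028 gives September 17, 2028, which is the date termination becomes effective.

September 17, 2028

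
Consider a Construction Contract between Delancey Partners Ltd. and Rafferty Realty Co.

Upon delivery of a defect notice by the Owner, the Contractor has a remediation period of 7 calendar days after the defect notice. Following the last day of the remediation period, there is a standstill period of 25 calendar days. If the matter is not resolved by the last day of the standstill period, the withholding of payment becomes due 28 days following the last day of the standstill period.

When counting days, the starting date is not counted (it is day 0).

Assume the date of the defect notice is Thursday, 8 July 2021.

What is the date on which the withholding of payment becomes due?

The last day of the remediation period: 8 July 2021 + 7 days = 15 July 2021.
The last day of the standstill period: 15 July 2021 + 25 days = 9 August 2021.
Adding 28 calendar days to 9 August 2021 gives 6 September 2021, which is the date on which the withholding of payment becomes due.

6 September 2021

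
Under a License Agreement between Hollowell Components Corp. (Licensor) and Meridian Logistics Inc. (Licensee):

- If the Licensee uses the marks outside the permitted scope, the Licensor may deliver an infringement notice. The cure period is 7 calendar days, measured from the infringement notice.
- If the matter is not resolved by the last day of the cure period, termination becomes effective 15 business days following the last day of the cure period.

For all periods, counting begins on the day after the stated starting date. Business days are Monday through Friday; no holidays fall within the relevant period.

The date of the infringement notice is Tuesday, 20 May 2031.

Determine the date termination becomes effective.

17 June 2031

The last day of the cure period: 7 calendar days after 20 May 2031 is 27 May 2031.
The date termination becomes effective: 15 business days after Tuesday, 27 May 2031, skipping weekends — May 28, May 29, May 30, Jun 2, …, Jun 13, Jun 16, Jun 17 — lands on Tuesday, 17 June 2031.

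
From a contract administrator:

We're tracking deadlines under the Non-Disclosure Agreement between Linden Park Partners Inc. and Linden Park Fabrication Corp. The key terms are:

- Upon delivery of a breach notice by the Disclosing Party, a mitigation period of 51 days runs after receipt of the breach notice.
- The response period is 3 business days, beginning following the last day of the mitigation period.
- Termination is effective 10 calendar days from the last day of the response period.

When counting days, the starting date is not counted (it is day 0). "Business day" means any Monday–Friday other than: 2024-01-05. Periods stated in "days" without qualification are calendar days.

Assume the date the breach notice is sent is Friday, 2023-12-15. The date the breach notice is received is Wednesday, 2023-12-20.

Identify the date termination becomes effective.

The last day of the mitigation period: 2023-12-20 + 51 days = 2024-02-09.
The last day of the response period: counting 3 business days from Friday, 2024-02-09 (Feb 12, Feb 13, Feb 14, skipping weekends) reaches Wednesday, 2024-02-14.
Adding 10 calendar days to 2024-02-14 gives 2024-02-24, which is the date termination becomes effective.

2024-02-24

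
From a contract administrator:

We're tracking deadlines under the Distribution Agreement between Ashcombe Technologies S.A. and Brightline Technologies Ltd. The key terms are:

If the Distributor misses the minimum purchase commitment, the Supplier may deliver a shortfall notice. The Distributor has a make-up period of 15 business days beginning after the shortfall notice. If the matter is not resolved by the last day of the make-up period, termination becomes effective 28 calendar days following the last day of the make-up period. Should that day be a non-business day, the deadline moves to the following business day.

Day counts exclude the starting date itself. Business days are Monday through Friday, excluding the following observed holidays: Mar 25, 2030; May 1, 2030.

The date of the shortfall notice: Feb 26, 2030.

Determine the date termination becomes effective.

The last day of the make-up period: counting 15 business days from Tuesday, Feb 26, 2030 (Feb 27, Feb 28, Mar 1, Mar 4, …, Mar 15, Mar 18, Mar 19, skipping weekends) reaches Tuesday, Mar 19, 2030.
Adding 28 calendar days to Mar 19, 2030 gives Apr 16, 2030, which is the date termination becomes effective. Apr 16, 2030 is a Tuesday and is not a listed holiday, so no roll-forward applies.

Apr 16, 2030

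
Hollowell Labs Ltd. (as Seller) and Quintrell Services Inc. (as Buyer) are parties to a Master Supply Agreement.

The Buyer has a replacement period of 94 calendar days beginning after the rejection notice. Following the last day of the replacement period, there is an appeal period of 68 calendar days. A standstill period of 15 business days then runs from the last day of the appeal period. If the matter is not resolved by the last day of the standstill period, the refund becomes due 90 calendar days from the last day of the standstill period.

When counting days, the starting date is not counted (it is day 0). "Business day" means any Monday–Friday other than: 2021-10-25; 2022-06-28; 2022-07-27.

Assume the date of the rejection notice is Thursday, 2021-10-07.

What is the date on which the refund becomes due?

Adding 94 calendar days to 2021-10-07 gives 2022-01-09, which is the last day of the replacement period.
Adding 68 calendar days to 2022-01-09 gives 2022-03-18, which is the last day of the appeal period.
The last day of the standstill period: counting 15 business days from Friday, 2022-03-18 (Mar 21, Mar 22, Mar 23, Mar 24, …, Apr 6, Apr 7, Apr 8, skipping weekends) reaches Friday, 2022-04-08.
Adding 90 calendar days to 2022-04-08 gives 2022-07-07, which is the date on which the refund becomes due.

2022-07-07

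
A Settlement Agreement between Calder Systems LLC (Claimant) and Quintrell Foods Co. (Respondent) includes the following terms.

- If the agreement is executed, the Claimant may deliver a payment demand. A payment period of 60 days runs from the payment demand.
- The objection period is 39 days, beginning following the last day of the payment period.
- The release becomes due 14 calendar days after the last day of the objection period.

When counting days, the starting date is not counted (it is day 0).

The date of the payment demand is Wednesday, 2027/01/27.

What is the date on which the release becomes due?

2027/05/20

Adding 60 calendar days to 2027/01/27 gives 2027/03/28, which is the last day of the payment period.
Adding 39 calendar days to 2027/03/28 gives 2027/05/06, which is the last day of the objection period.
Adding 14 calendar days to 2027/05/06 gives 2027/05/20, which is the date on which the release becomes due.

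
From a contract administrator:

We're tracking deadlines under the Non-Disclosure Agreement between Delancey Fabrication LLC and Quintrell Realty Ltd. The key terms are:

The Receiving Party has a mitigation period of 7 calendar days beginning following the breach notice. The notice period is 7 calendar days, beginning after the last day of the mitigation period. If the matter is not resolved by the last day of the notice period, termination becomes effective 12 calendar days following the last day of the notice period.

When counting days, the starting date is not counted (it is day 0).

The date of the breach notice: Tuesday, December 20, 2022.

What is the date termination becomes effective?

January 15, 2023

The last day of the mitigation period: 7 calendar days after December 20, 2022 is December 27, 2022.
The last day of the notice period: 7 calendar days after December 27, 2022 is January 3, 2023.
The date termination becomes effective: January 3, 2023 + 12 days = January 15, 2023.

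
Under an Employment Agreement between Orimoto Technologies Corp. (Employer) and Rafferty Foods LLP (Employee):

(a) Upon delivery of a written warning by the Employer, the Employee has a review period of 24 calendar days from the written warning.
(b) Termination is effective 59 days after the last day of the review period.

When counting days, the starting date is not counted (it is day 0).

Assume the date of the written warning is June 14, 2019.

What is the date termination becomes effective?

Adding 24 calendar days to June 14, 2019 gives July 8, 2019, which is the last day of the review period.
Adding 59 calendar days to July 8, 2019 gives September 5, 2019, which is the date termination becomes effective.

September 5, 2019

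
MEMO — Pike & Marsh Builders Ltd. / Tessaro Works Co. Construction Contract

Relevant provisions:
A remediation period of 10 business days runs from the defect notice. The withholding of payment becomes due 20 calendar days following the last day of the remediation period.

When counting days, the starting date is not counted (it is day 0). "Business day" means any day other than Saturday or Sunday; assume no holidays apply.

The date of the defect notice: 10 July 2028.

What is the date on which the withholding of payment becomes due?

The last day of the remediation period: 10 business days after Monday, 10 July 2028, skipping weekends — Jul 11, Jul 12, Jul 13, Jul 14, Jul 17, Jul 18, Jul 19, Jul 20, Jul 21, Jul 24 — lands on Monday, 24 July 2028.
The date on which the withholding of payment becomes due: 24 July 2028 + 20 days = 13 August 2028.

13 August 2028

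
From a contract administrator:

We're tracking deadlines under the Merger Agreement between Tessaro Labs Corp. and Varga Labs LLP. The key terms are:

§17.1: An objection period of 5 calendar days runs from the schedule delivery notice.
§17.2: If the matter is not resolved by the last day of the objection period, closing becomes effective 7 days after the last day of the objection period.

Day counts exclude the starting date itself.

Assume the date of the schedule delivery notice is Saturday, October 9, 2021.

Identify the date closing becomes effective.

Adding 5 calendar days to October 9, 2021 gives October 14, 2021, which is the last day of the objection period.
The date closing becomes effective: October 14, 2021 + 7 days = October 21, 2021.

October 21, 2021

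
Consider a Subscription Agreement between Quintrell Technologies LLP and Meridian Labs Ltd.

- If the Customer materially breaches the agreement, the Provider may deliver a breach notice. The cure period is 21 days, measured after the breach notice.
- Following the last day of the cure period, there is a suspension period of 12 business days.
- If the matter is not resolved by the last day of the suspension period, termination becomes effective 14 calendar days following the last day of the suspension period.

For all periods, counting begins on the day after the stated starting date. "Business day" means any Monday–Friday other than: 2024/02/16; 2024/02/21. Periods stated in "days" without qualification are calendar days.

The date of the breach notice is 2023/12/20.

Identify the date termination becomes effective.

2024/02/09

The last day of the cure period: 2023/12/20 + 21 days = 2024/01/10.
From Wednesday, 2024/01/10, 12 business days (Jan 11, Jan 12, Jan 15, Jan 16, …, Jan 24, Jan 25, Jan 26, skipping weekends) brings us to Friday, 2024/01/26, which is the last day of the suspension period.
Adding 14 calendar days to 2024/01/26 gives 2024/02/09, which is the date termination becomes effective.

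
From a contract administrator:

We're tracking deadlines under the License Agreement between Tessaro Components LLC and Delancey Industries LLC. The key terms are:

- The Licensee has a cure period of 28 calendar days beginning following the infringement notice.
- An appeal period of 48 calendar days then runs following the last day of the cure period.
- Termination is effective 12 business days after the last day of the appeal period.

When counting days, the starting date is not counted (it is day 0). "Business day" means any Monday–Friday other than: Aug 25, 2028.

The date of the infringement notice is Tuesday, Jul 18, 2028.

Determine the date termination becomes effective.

The last day of the cure period: 28 calendar days after Jul 18, 2028 is Aug 15, 2028.
The last day of the appeal period: 48 calendar days after Aug 15, 2028 is Oct 2, 2028.
The date termination becomes effective: counting 12 business days from Monday, Oct 2, 2028 (Oct 3, Oct 4, Oct 5, Oct 6, …, Oct 16, Oct 17, Oct 18, skipping weekends) reaches Wednesday, Oct 18, 2028.

Oct 18, 2028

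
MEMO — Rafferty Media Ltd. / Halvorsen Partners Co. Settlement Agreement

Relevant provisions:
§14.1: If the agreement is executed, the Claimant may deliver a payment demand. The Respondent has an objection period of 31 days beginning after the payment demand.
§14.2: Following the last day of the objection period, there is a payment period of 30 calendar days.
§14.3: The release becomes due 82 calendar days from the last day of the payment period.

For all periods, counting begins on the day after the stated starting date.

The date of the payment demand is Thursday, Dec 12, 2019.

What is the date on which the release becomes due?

The last day of the objection period: 31 calendar days after Dec 12, 2019 is Jan 12, 2020.
Adding 30 calendar days to Jan 12, 2020 gives Feb 11, 2020, which is the last day of the payment period.
The date on which the release becomes due: 82 calendar days after Feb 11, 2020 is May 3, 2020.

May 3, 2020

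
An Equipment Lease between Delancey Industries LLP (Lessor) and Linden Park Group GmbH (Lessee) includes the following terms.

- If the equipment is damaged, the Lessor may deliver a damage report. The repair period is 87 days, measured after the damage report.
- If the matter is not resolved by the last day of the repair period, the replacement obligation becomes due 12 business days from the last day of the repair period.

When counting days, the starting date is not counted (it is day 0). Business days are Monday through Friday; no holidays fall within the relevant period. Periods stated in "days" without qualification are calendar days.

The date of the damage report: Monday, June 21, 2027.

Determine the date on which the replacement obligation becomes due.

The last day of the repair period: 87 calendar days after June 21, 2027 is September 16, 2027.
From Thursday, September 16, 2027, 12 business days (Sep 17, Sep 20, Sep 21, Sep 22, …, Sep 30, Oct 1, Oct 4, skipping weekends) brings us to Monday, October 4, 2027, which is the date on which the replacement obligation becomes due.

October 4, 2027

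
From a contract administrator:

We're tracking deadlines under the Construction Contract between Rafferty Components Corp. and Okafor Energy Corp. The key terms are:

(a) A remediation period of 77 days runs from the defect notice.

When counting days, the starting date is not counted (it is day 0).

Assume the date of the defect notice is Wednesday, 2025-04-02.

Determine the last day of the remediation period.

2025-06-18

The last day of the remediation period: 77 calendar days after 2025-04-02 is 2025-06-18.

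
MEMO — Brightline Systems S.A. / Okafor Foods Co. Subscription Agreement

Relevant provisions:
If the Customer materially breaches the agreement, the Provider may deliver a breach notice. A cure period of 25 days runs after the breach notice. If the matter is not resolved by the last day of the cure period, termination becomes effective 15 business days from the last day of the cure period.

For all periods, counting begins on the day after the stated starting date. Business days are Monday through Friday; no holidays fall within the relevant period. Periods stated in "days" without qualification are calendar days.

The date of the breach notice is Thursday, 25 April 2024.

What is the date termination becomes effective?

10 June 2024

Adding 25 calendar days to 25 April 2024 gives 20 May 2024, which is the last day of the cure period.
The date termination becomes effective: 15 business days after Monday, 20 May 2024, skipping weekends — May 21, May 22, May 23, May 24, …, Jun 6, Jun 7, Jun 10 — lands on Monday, 10 June 2024.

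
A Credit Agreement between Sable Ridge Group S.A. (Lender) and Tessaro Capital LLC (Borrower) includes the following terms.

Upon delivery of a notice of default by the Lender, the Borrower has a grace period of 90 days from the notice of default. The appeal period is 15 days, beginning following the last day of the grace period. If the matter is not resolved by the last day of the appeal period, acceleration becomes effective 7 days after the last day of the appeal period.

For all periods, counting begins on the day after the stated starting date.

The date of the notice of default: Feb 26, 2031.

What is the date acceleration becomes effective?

Adding 90 calendar days to Feb 26, 2031 gives May 27, 2031, which is the last day of the grace period.
The last day of the appeal period: May 27, 2031 + 15 days = Jun 11, 2031.
The date acceleration becomes effective: 7 calendar days after Jun 11, 2031 is Jun 18, 2031.

Jun 18, 2031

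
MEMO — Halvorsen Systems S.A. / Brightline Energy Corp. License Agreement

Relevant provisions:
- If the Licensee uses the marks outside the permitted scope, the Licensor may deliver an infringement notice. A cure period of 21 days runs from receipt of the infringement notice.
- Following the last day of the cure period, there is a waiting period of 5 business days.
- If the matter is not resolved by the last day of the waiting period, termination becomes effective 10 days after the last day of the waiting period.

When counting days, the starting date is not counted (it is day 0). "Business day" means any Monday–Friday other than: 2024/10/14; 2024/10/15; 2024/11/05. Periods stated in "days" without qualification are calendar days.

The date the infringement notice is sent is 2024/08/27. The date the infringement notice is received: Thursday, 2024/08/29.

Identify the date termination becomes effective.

2024/10/06

Adding 21 calendar days to 2024/08/29 gives 2024/09/19, which is the last day of the cure period.
The last day of the waiting period: 5 business days after Thursday, 2024/09/19, skipping weekends — Sep 20, Sep 23, Sep 24, Sep 25, Sep 26 — lands on Thursday, 2024/09/26.
Adding 10 calendar days to 2024/09/26 gives 2024/10/06, which is the date termination becomes effective.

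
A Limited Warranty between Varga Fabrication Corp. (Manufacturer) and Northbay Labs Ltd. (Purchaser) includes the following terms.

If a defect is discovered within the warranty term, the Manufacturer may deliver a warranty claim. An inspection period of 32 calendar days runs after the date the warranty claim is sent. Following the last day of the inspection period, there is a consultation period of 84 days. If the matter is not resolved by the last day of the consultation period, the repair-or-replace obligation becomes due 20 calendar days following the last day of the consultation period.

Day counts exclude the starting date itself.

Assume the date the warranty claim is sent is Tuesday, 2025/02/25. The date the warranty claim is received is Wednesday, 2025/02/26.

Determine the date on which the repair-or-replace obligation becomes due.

2025/07/11

The last day of the inspection period: 2025/02/25 + 32 days = 2025/03/29.
Adding 84 calendar days to 2025/03/29 gives 2025/06/21, which is the last day of the consultation period.
The date on which the repair-or-replace obligation becomes due: 20 calendar days after 2025/06/21 is 2025/07/11.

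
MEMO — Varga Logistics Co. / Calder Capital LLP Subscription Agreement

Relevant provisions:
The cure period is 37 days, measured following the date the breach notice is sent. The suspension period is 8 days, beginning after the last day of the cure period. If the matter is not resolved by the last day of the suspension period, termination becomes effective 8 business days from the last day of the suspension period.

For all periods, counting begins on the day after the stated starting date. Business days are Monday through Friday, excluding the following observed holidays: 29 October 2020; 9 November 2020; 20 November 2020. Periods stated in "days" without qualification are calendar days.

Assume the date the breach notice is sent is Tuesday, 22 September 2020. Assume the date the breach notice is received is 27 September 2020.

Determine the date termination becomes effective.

19 November 2020

The last day of the cure period: 37 calendar days after 22 September 2020 is 29 October 2020.
Adding 8 calendar days to 29 October 2020 gives 6 November 2020, which is the last day of the suspension period.
The date termination becomes effective: counting 8 business days from Friday, 6 November 2020 (Nov 10, Nov 11, Nov 12, Nov 13, Nov 16, Nov 17, Nov 18, Nov 19, skipping weekends and the listed holiday on Nov 9) reaches Thursday, 19 November 2020.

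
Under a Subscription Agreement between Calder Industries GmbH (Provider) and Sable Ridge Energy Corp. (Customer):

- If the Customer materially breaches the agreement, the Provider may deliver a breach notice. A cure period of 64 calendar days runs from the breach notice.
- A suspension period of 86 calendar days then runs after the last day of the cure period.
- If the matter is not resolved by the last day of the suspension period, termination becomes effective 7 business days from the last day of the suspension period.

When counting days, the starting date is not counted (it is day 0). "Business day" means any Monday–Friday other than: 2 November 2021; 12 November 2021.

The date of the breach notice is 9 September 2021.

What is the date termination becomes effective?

15 February 2022

The last day of the cure period: 64 calendar days after 9 September 2021 is 12 November 2021.
Adding 86 calendar days to 12 November 2021 gives 6 February 2022, which is the last day of the suspension period.
From Sunday, 6 February 2022, 7 business days (Feb 7, Feb 8, Feb 9, Feb 10, Feb 11, Feb 14, Feb 15, skipping weekends) brings us to Tuesday, 15 February 2022, which is the date termination becomes effective.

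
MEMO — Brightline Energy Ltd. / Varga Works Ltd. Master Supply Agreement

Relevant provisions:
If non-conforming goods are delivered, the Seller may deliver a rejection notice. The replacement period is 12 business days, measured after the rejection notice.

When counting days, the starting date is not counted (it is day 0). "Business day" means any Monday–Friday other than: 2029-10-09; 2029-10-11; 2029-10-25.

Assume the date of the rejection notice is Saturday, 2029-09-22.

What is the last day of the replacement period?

From Saturday, 2029-09-22, 12 business days (Sep 24, Sep 25, Sep 26, Sep 27, …, Oct 5, Oct 8, Oct 10, skipping weekends and the listed holiday on Oct 9) brings us to Wednesday, 2029-10-10, which is the last day of the replacement period.

2029-10-10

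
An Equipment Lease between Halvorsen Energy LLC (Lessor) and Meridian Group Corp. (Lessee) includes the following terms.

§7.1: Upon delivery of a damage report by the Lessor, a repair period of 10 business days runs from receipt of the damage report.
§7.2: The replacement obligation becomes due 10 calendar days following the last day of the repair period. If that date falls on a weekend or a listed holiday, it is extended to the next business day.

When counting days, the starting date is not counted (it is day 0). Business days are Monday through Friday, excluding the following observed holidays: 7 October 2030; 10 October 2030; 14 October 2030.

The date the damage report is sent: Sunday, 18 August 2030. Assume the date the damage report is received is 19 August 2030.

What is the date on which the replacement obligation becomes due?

From Monday, 19 August 2030, 10 business days (Aug 20, Aug 21, Aug 22, Aug 23, Aug 26, Aug 27, Aug 28, Aug 29, Aug 30, Sep 2, skipping weekends) brings us to Monday, 2 September 2030, which is the last day of the repair period.
Adding 10 calendar days to 2 September 2030 gives 12 September 2030, which is the date on which the replacement obligation becomes due. 12 September 2030 is a Thursday and is not a listed holiday, so no roll-forward applies.

12 September 2030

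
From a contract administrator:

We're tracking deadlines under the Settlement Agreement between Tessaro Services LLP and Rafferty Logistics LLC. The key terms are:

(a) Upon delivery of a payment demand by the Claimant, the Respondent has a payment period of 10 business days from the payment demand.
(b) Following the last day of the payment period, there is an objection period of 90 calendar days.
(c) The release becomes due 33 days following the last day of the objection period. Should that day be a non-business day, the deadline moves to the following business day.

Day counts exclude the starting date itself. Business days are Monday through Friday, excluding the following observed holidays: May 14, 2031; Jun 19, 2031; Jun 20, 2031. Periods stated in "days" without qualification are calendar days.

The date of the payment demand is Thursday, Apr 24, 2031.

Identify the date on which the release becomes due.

The last day of the payment period: counting 10 business days from Thursday, Apr 24, 2031 (Apr 25, Apr 28, Apr 29, Apr 30, May 1, May 2, May 5, May 6, May 7, May 8, skipping weekends) reaches Thursday, May 8, 2031.
The last day of the objection period: 90 calendar days after May 8, 2031 is Aug 6, 2031.
The date on which the release becomes due: Aug 6, 2031 + 33 days = Sep 8, 2031. Sep 8, 2031 is a Monday and is not a listed holiday, so no roll-forward applies.

Sep 8, 2031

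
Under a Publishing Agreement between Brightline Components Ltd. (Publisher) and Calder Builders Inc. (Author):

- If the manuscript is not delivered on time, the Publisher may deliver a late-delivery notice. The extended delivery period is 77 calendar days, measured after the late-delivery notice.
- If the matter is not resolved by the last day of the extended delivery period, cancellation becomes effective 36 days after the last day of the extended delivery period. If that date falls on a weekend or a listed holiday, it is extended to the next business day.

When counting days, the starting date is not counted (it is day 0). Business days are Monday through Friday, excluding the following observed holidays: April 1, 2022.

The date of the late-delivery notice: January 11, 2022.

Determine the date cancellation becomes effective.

May 4, 2022

The last day of the extended delivery period: 77 calendar days after January 11, 2022 is March 29, 2022.
The date cancellation becomes effective: March 29, 2022 + 36 days = May 4, 2022. May 4, 2022 is a Wednesday and is not a listed holiday, so no roll-forward applies.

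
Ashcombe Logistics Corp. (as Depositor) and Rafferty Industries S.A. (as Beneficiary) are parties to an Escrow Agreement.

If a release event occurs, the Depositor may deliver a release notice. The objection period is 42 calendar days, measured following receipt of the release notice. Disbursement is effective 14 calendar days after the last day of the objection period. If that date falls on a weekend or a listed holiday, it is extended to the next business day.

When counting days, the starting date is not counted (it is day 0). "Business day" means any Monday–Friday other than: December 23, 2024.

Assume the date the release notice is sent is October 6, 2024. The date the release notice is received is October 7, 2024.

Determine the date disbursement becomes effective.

December 2, 2024

The last day of the objection period: 42 calendar days after October 7, 2024 is November 18, 2024.
Adding 14 calendar days to November 18, 2024 gives December 2, 2024, which is the date disbursement becomes effective. December 2, 2024 is a Monday and is not a listed holiday, so no roll-forward applies.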